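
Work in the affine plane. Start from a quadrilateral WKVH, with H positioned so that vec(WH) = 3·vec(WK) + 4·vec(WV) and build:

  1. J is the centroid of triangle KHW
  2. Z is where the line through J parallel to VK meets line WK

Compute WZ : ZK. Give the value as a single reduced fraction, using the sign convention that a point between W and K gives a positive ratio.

WZ:ZK = -8/5

Set W = (0, 0), K = (1, 0), V = (0, 1), H = (3, 4); any affine frame gives the same invariant.
1. J is the centroid of triangle KHW ⇒ J = (4/3, 4/3)
2. Z is where the line through J parallel to VK meets line WK ⇒ Z = (8/3, 0)
Z = W + t·(K−W) with t = 8/3, so WZ:ZK = t:(1−t) = 8/3:-5/3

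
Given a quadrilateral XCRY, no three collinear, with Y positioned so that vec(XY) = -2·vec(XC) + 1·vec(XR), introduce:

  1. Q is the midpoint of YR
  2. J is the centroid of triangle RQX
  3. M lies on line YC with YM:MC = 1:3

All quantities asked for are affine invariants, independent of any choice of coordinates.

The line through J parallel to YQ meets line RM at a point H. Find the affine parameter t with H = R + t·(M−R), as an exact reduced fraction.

t = 4/3

Assign X = (0, 0), C = (1, 0), R = (0, 1), Y = (-2, 1) — the answer is frame-independent, so this choice is without loss of generality.
1. Q is the midpoint of YR ⇒ Q = (-1, 1)
2. J is the centroid of triangle RQX ⇒ J = (-1/3, 2/3)
3. M lies on line YC with YM:MC = 1:3 ⇒ M = (-5/4, 3/4)
through J parallel to YQ: direction (1, 0); meets RM at H = (-5/3, 2/3)
H = R + t·(M−R) with t = 4/3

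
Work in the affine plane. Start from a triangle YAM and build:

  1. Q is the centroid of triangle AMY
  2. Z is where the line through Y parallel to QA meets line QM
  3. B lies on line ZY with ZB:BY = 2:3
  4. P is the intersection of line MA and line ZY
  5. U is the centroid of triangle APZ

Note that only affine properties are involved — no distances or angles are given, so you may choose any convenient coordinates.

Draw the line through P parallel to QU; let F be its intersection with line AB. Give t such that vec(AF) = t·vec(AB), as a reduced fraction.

t = 5/29

Choose coordinates Y = (0, 0), A = (1, 0), M = (0, 1).
1. Q is the centroid of triangle AMY ⇒ Q = (1/3, 1/3)
2. Z is where the line through Y parallel to QA meets line QM ⇒ Z = (2/3, -1/3)
3. B lies on line ZY with ZB:BY = 2:3 ⇒ B = (2/5, -1/5)
4. P is the intersection of line MA and line ZY ⇒ P = (2, -1)
5. U is the centroid of triangle APZ ⇒ U = (11/9, -4/9)
through P parallel to QU: direction (8/9, -7/9); meets AB at F = (26/29, -1/29)
F = A + t·(B−A) with t = 5/29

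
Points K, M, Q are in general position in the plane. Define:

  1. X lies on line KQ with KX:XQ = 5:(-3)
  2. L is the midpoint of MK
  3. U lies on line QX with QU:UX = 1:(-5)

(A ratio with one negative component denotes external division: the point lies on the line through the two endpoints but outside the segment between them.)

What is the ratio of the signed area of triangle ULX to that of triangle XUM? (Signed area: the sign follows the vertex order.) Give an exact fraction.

[ULX]:[XUM] = 1/2

Set K = (0, 0), M = (1, 0), Q = (0, 1); any affine frame gives the same invariant.
1. X lies on line KQ with KX:XQ = 5:(-3) ⇒ X = (0, 5/2)
2. L is the midpoint of MK ⇒ L = (1/2, 0)
3. U lies on line QX with QU:UX = 1:(-5) ⇒ U = (0, 5/8)
2·[ULX] = 15/16, 2·[XUM] = 15/8
[ULX]:[XUM] = 15/16:15/8 = 1/2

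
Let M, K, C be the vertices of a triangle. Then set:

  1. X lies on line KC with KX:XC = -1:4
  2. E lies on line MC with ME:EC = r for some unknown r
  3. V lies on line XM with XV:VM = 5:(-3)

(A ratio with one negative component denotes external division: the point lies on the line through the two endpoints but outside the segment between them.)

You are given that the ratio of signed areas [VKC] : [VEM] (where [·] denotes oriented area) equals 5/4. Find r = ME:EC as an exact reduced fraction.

r = -1/2

Choose coordinates M = (0, 0), K = (1, 0), C = (0, 1).
1. X lies on line KC with KX:XC = -1:4 ⇒ X = (4/3, -1/3)
2. With ME:EC = r, write λ = r/(r+1) so E = M + λ·(C−M); E is affine-linear in λ
3. V lies on line XM with XV:VM = 5:(-3) ⇒ V = (-2, 1/2)
Every point depending on E is an affine combination of E and λ-independent points, so each such coordinate is linear in λ; the λ² term in each signed area is a multiple of (C−M)×(C−M) = 0, so 2·[VKC] and 2·[VEM] are each linear in λ. Evaluating at λ=0 and λ=1:
  2·[VKC] = 5/2,   2·[VEM] = -2·λ
So [VKC]:[VEM] = (5/2) / (-2·λ). Setting this equal to 5/4:
  5/2 = 5/4·(-2·λ)  ⇒  λ = -1
Then r = λ/(1−λ) = (-1)/(2) = -1/2. Check: with r = -1/2, E = (0, -1) and [VKC]:[VEM] = 5/4 as required.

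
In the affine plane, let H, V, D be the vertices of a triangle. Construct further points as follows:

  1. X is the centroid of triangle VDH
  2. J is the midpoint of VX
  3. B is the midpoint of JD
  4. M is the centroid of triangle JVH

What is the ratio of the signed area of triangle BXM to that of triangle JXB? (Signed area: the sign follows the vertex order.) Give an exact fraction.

Choose coordinates H = (0, 0), V = (1, 0), D = (0, 1).
1. X is the centroid of triangle VDH ⇒ X = (1/3, 1/3)
2. J is the midpoint of VX ⇒ J = (2/3, 1/6)
3. B is the midpoint of JD ⇒ B = (1/3, 7/12)
4. M is the centroid of triangle JVH ⇒ M = (5/9, 1/18)
2·[BXM] = 1/18, 2·[JXB] = -1/12
[BXM]:[JXB] = 1/18:-1/12 = -2/3

[BXM]:[JXB] = -2/3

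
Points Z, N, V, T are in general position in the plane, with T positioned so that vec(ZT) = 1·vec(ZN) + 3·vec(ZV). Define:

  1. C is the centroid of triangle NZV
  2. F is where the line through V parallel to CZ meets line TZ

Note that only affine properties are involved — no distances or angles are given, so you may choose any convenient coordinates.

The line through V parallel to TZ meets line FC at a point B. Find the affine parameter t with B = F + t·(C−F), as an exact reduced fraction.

t = -3/2

Assign Z = (0, 0), N = (1, 0), V = (0, 1), T = (1, 3) — the answer is frame-independent, so this choice is without loss of generality.
1. C is the centroid of triangle NZV ⇒ C = (1/3, 1/3)
2. F is where the line through V parallel to CZ meets line TZ ⇒ F = (1/2, 3/2)
through V parallel to TZ: direction (-1, -3); meets FC at B = (3/4, 13/4)
B = F + t·(C−F) with t = -3/2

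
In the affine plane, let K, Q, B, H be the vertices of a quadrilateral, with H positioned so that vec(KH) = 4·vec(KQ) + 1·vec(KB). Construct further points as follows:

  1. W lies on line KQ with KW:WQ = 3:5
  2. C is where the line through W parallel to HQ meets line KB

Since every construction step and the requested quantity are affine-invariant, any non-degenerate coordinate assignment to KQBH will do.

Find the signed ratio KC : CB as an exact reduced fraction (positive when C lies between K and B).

Set K = (0, 0), Q = (1, 0), B = (0, 1), H = (4, 1); any affine frame gives the same invariant.
1. W lies on line KQ with KW:WQ = 3:5 ⇒ W = (3/8, 0)
2. C is where the line through W parallel to HQ meets line KB ⇒ C = (0, -1/8)
C = K + t·(B−K) with t = -1/8, so KC:CB = t:(1−t) = -1/8:9/8

KC:CB = -1/9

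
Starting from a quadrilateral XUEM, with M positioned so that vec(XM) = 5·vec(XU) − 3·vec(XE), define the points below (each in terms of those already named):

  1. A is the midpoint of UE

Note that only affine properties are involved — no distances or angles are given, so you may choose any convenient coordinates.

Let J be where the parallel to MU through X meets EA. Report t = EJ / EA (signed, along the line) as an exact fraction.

t = 8

Work in coordinates with X = (0, 0), U = (1, 0), E = (0, 1), M = (5, -3).
1. A is the midpoint of UE ⇒ A = (1/2, 1/2)
through X parallel to MU: direction (-4, 3); meets EA at J = (4, -3)
J = E + t·(A−E) with t = 8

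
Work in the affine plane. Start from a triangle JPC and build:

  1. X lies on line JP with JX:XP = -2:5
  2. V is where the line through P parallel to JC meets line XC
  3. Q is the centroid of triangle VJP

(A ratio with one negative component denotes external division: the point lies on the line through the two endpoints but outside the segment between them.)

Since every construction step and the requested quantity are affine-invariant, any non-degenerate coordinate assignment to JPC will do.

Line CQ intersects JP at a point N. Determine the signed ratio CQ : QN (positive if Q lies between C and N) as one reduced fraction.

Assign J = (0, 0), P = (1, 0), C = (0, 1) — the answer is frame-independent, so this choice is without loss of generality.
1. X lies on line JP with JX:XP = -2:5 ⇒ X = (-2/3, 0)
2. V is where the line through P parallel to JC meets line XC ⇒ V = (1, 5/2)
3. Q is the centroid of triangle VJP ⇒ Q = (2/3, 5/6)
line CQ meets JP at N = (4, 0)
Q = C + t·(N−C) with t = 1/6, so CQ:QN = 1/6:5/6

CQ:QN = 1/5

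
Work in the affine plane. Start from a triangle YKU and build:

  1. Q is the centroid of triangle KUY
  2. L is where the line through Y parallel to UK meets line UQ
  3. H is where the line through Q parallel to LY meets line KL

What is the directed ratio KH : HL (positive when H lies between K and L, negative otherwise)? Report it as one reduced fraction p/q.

Assign Y = (0, 0), K = (1, 0), U = (0, 1) — the answer is frame-independent, so this choice is without loss of generality.
1. Q is the centroid of triangle KUY ⇒ Q = (1/3, 1/3)
2. L is where the line through Y parallel to UK meets line UQ ⇒ L = (1, -1)
3. H is where the line through Q parallel to LY meets line KL ⇒ H = (1, -1/3)
H = K + t·(L−K) with t = 1/3, so KH:HL = t:(1−t) = 1/3:2/3

KH:HL = 1/2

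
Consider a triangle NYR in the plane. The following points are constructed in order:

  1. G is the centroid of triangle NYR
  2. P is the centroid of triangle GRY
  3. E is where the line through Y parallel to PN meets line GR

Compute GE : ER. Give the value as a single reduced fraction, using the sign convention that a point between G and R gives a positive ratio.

GE:ER = -1/2

Assign N = (0, 0), Y = (1, 0), R = (0, 1) — the answer is frame-independent, so this choice is without loss of generality.
1. G is the centroid of triangle NYR ⇒ G = (1/3, 1/3)
2. P is the centroid of triangle GRY ⇒ P = (4/9, 4/9)
3. E is where the line through Y parallel to PN meets line GR ⇒ E = (2/3, -1/3)
E = G + t·(R−G) with t = -1, so GE:ER = t:(1−t) = -1:2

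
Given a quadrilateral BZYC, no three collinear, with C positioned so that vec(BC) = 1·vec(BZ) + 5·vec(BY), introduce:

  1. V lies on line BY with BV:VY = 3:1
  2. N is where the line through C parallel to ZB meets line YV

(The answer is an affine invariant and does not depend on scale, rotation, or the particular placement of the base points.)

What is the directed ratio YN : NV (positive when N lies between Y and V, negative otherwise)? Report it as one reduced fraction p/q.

YN:NV = -16/17

Set B = (0, 0), Z = (1, 0), Y = (0, 1), C = (1, 5); any affine frame gives the same invariant.
1. V lies on line BY with BV:VY = 3:1 ⇒ V = (0, 3/4)
2. N is where the line through C parallel to ZB meets line YV ⇒ N = (0, 5)
N = Y + t·(V−Y) with t = -16, so YN:NV = t:(1−t) = -16:17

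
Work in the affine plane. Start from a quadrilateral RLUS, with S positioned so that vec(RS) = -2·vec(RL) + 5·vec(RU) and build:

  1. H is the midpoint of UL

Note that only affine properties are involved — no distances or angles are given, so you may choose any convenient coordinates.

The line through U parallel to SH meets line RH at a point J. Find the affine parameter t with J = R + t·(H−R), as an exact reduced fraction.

t = 5/7

Assign R = (0, 0), L = (1, 0), U = (0, 1), S = (-2, 5) — the answer is frame-independent, so this choice is without loss of generality.
1. H is the midpoint of UL ⇒ H = (1/2, 1/2)
through U parallel to SH: direction (5/2, -9/2); meets RH at J = (5/14, 5/14)
J = R + t·(H−R) with t = 5/7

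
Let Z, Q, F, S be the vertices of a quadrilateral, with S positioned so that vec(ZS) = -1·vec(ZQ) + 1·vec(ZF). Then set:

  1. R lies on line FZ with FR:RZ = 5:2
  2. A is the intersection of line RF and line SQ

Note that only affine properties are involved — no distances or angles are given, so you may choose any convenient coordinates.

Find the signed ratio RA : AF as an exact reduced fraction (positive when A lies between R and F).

Choose coordinates Z = (0, 0), Q = (1, 0), F = (0, 1), S = (-1, 1).
1. R lies on line FZ with FR:RZ = 5:2 ⇒ R = (0, 2/7)
2. A is the intersection of line RF and line SQ ⇒ A = (0, 1/2)
A = R + t·(F−R) with t = 3/10, so RA:AF = t:(1−t) = 3/10:7/10

RA:AF = 3/7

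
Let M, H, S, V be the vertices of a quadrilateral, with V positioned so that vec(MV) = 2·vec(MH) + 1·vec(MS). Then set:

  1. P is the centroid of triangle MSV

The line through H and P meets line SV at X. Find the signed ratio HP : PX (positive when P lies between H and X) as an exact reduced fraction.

HP:PX = 2

Choose coordinates M = (0, 0), H = (1, 0), S = (0, 1), V = (2, 1).
1. P is the centroid of triangle MSV ⇒ P = (2/3, 2/3)
line HP meets SV at X = (1/2, 1)
P = H + t·(X−H) with t = 2/3, so HP:PX = 2/3:1/3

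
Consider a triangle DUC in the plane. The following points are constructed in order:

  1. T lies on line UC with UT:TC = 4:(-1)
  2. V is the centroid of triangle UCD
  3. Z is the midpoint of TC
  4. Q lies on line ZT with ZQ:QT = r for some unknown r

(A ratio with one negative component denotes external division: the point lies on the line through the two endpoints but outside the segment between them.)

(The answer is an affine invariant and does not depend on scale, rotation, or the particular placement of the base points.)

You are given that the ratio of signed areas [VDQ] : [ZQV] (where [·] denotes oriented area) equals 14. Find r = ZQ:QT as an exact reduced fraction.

Work in coordinates with D = (0, 0), U = (1, 0), C = (0, 1).
1. T lies on line UC with UT:TC = 4:(-1) ⇒ T = (-1/3, 4/3)
2. V is the centroid of triangle UCD ⇒ V = (1/3, 1/3)
3. Z is the midpoint of TC ⇒ Z = (-1/6, 7/6)
4. With ZQ:QT = r, write λ = r/(r+1) so Q = Z + λ·(T−Z); Q is affine-linear in λ
Every point depending on Q is an affine combination of Q and λ-independent points, so each such coordinate is linear in λ; the λ² term in each signed area is a multiple of (T−Z)×(T−Z) = 0, so 2·[VDQ] and 2·[ZQV] are each linear in λ. Evaluating at λ=0 and λ=1:
  2·[VDQ] = -1/9·λ − 4/9,   2·[ZQV] = 1/18·λ
So [VDQ]:[ZQV] = (-1/9·λ − 4/9) / (1/18·λ). Setting this equal to 14:
  -1/9·λ − 4/9 = 14·(1/18·λ)  ⇒  λ = -1/2
Then r = λ/(1−λ) = (-1/2)/(3/2) = -1/3. Check: with r = -1/3, Q = (-1/12, 13/12) and [VDQ]:[ZQV] = 14 as required.

r = -1/3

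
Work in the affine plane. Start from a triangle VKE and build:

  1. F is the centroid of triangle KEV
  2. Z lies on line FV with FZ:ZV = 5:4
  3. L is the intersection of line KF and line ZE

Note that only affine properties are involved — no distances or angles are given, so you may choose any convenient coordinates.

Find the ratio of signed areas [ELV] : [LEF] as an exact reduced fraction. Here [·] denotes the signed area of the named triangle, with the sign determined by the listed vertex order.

[ELV]:[LEF] = 4/5

Choose coordinates V = (0, 0), K = (1, 0), E = (0, 1).
1. F is the centroid of triangle KEV ⇒ F = (1/3, 1/3)
2. Z lies on line FV with FZ:ZV = 5:4 ⇒ Z = (4/27, 4/27)
3. L is the intersection of line KF and line ZE ⇒ L = (2/21, 19/42)
2·[ELV] = -2/21, 2·[LEF] = -5/42
[ELV]:[LEF] = -2/21:-5/42 = 4/5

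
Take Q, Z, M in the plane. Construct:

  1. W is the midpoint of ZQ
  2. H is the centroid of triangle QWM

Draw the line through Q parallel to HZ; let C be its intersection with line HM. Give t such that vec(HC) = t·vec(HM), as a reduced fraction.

t = -2/3

Assign Q = (0, 0), Z = (1, 0), M = (0, 1) — the answer is frame-independent, so this choice is without loss of generality.
1. W is the midpoint of ZQ ⇒ W = (1/2, 0)
2. H is the centroid of triangle QWM ⇒ H = (1/6, 1/3)
through Q parallel to HZ: direction (5/6, -1/3); meets HM at C = (5/18, -1/9)
C = H + t·(M−H) with t = -2/3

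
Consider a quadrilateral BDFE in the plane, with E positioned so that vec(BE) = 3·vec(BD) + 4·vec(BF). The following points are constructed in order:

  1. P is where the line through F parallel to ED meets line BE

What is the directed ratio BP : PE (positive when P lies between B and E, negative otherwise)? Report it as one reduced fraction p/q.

BP:PE = -1/3

Choose coordinates B = (0, 0), D = (1, 0), F = (0, 1), E = (3, 4).
1. P is where the line through F parallel to ED meets line BE ⇒ P = (-3/2, -2)
P = B + t·(E−B) with t = -1/2, so BP:PE = t:(1−t) = -1/2:3/2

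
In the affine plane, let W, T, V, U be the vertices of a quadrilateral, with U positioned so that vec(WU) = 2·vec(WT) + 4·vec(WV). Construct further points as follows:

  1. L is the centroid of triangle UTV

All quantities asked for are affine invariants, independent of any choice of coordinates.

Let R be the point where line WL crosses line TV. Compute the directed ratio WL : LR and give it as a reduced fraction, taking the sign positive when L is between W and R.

Set W = (0, 0), T = (1, 0), V = (0, 1), U = (2, 4); any affine frame gives the same invariant.
1. L is the centroid of triangle UTV ⇒ L = (1, 5/3)
line WL meets TV at R = (3/8, 5/8)
L = W + t·(R−W) with t = 8/3, so WL:LR = 8/3:-5/3

WL:LR = -8/5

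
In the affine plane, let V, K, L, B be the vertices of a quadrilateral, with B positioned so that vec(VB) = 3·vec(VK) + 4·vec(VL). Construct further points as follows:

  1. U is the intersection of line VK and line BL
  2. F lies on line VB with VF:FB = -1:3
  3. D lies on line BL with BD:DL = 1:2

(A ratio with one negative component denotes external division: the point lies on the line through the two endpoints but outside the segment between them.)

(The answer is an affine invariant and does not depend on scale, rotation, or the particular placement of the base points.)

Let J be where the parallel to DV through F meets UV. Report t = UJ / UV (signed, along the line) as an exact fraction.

t = 5/6

Work in coordinates with V = (0, 0), K = (1, 0), L = (0, 1), B = (3, 4).
1. U is the intersection of line VK and line BL ⇒ U = (-1, 0)
2. F lies on line VB with VF:FB = -1:3 ⇒ F = (-3/2, -2)
3. D lies on line BL with BD:DL = 1:2 ⇒ D = (2, 3)
through F parallel to DV: direction (-2, -3); meets UV at J = (-1/6, 0)
J = U + t·(V−U) with t = 5/6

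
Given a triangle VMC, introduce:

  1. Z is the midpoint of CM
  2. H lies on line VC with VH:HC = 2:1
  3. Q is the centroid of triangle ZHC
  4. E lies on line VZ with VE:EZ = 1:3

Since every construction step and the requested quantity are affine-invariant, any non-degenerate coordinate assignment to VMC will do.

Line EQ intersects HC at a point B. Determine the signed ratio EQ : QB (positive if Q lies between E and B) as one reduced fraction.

EQ:QB = -1/4

Set V = (0, 0), M = (1, 0), C = (0, 1); any affine frame gives the same invariant.
1. Z is the midpoint of CM ⇒ Z = (1/2, 1/2)
2. H lies on line VC with VH:HC = 2:1 ⇒ H = (0, 2/3)
3. Q is the centroid of triangle ZHC ⇒ Q = (1/6, 13/18)
4. E lies on line VZ with VE:EZ = 1:3 ⇒ E = (1/8, 1/8)
line EQ meets HC at B = (0, -5/3)
Q = E + t·(B−E) with t = -1/3, so EQ:QB = -1/3:4/3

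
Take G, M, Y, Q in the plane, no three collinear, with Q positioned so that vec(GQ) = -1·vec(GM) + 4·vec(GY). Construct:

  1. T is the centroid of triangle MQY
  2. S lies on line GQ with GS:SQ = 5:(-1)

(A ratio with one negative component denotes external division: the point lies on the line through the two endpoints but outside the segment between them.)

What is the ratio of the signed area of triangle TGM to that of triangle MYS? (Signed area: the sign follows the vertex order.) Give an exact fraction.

[TGM]:[MYS] = -20/33

Work in coordinates with G = (0, 0), M = (1, 0), Y = (0, 1), Q = (-1, 4).
1. T is the centroid of triangle MQY ⇒ T = (0, 5/3)
2. S lies on line GQ with GS:SQ = 5:(-1) ⇒ S = (-5/4, 5)
2·[TGM] = 5/3, 2·[MYS] = -11/4
[TGM]:[MYS] = 5/3:-11/4 = -20/33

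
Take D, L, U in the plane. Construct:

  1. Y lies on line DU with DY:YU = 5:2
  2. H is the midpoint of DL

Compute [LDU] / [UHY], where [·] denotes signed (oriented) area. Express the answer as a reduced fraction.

[LDU]:[UHY] = 7

Choose coordinates D = (0, 0), L = (1, 0), U = (0, 1).
1. Y lies on line DU with DY:YU = 5:2 ⇒ Y = (0, 5/7)
2. H is the midpoint of DL ⇒ H = (1/2, 0)
2·[LDU] = -1, 2·[UHY] = -1/7
[LDU]:[UHY] = -1:-1/7 = 7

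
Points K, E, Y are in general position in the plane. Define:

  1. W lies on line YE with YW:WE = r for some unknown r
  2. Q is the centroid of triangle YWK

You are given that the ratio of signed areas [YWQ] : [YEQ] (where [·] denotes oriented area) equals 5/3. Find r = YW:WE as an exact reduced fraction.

r = -5/2

Choose coordinates K = (0, 0), E = (1, 0), Y = (0, 1).
1. With YW:WE = r, write λ = r/(r+1) so W = Y + λ·(E−Y); W is affine-linear in λ
2. Q is the centroid of triangle YWK ⇒ Q is an affine combination of earlier points and hence also affine-linear in λ
Every point depending on W is an affine combination of W and λ-independent points, so each such coordinate is linear in λ; the λ² term in each signed area is a multiple of (E−Y)×(E−Y) = 0, so 2·[YWQ] and 2·[YEQ] are each linear in λ. Evaluating at λ=0 and λ=1:
  2·[YWQ] = -1/3·λ,   2·[YEQ] = -1/3
So [YWQ]:[YEQ] = (-1/3·λ) / (-1/3). Setting this equal to 5/3:
  -1/3·λ = 5/3·(-1/3)  ⇒  λ = 5/3
Then r = λ/(1−λ) = (5/3)/(-2/3) = -5/2. Check: with r = -5/2, W = (5/3, -2/3) and [YWQ]:[YEQ] = 5/3 as required.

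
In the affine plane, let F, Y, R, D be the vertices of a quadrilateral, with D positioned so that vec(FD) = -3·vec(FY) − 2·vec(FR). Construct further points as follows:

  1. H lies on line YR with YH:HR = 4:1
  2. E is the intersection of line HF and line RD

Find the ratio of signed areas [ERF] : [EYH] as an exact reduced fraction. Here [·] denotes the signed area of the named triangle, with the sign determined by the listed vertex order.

[ERF]:[EYH] = -5/8

Assign F = (0, 0), Y = (1, 0), R = (0, 1), D = (-3, -2) — the answer is frame-independent, so this choice is without loss of generality.
1. H lies on line YR with YH:HR = 4:1 ⇒ H = (1/5, 4/5)
2. E is the intersection of line HF and line RD ⇒ E = (1/3, 4/3)
2·[ERF] = 1/3, 2·[EYH] = -8/15
[ERF]:[EYH] = 1/3:-8/15 = -5/8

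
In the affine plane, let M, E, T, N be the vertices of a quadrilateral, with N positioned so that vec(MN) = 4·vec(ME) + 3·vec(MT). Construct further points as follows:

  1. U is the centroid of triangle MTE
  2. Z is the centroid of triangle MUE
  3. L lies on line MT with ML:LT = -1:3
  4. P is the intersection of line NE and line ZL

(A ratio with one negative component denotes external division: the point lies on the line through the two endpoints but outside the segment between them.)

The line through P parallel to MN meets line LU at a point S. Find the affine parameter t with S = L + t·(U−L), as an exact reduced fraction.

Set M = (0, 0), E = (1, 0), T = (0, 1), N = (4, 3); any affine frame gives the same invariant.
1. U is the centroid of triangle MTE ⇒ U = (1/3, 1/3)
2. Z is the centroid of triangle MUE ⇒ Z = (4/9, 1/9)
3. L lies on line MT with ML:LT = -1:3 ⇒ L = (0, -1/2)
4. P is the intersection of line NE and line ZL ⇒ P = (-4/3, -7/3)
through P parallel to MN: direction (4, 3); meets LU at S = (-10/21, -71/42)
S = L + t·(U−L) with t = -10/7

t = -10/7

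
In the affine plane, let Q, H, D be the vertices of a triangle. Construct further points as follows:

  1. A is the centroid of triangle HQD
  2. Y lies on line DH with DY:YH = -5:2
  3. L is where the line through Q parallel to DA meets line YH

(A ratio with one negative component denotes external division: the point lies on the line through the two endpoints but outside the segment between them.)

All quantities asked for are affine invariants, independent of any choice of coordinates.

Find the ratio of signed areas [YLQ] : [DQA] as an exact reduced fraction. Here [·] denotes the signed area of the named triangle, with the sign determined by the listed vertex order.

Assign Q = (0, 0), H = (1, 0), D = (0, 1) — the answer is frame-independent, so this choice is without loss of generality.
1. A is the centroid of triangle HQD ⇒ A = (1/3, 1/3)
2. Y lies on line DH with DY:YH = -5:2 ⇒ Y = (5/3, -2/3)
3. L is where the line through Q parallel to DA meets line YH ⇒ L = (-1, 2)
2·[YLQ] = 8/3, 2·[DQA] = 1/3
[YLQ]:[DQA] = 8/3:1/3 = 8

[YLQ]:[DQA] = 8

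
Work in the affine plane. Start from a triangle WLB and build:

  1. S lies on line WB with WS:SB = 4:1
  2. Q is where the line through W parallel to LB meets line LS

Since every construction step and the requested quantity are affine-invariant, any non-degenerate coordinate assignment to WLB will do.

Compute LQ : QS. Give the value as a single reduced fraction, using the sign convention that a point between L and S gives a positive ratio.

LQ:QS = -5/4

Set W = (0, 0), L = (1, 0), B = (0, 1); any affine frame gives the same invariant.
1. S lies on line WB with WS:SB = 4:1 ⇒ S = (0, 4/5)
2. Q is where the line through W parallel to LB meets line LS ⇒ Q = (-4, 4)
Q = L + t·(S−L) with t = 5, so LQ:QS = t:(1−t) = 5:-4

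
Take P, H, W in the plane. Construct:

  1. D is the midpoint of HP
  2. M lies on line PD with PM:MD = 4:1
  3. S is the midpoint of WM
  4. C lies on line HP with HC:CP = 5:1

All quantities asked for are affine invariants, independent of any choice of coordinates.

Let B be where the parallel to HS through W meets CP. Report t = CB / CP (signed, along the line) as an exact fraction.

t = -43/5

Set P = (0, 0), H = (1, 0), W = (0, 1); any affine frame gives the same invariant.
1. D is the midpoint of HP ⇒ D = (1/2, 0)
2. M lies on line PD with PM:MD = 4:1 ⇒ M = (2/5, 0)
3. S is the midpoint of WM ⇒ S = (1/5, 1/2)
4. C lies on line HP with HC:CP = 5:1 ⇒ C = (1/6, 0)
through W parallel to HS: direction (-4/5, 1/2); meets CP at B = (8/5, 0)
B = C + t·(P−C) with t = -43/5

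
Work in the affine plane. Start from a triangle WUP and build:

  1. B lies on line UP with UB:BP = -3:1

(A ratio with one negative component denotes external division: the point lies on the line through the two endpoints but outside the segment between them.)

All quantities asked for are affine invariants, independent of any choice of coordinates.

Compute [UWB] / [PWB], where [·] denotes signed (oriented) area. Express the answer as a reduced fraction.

[UWB]:[PWB] = 3

Set W = (0, 0), U = (1, 0), P = (0, 1); any affine frame gives the same invariant.
1. B lies on line UP with UB:BP = -3:1 ⇒ B = (-1/2, 3/2)
2·[UWB] = -3/2, 2·[PWB] = -1/2
[UWB]:[PWB] = -3/2:-1/2 = 3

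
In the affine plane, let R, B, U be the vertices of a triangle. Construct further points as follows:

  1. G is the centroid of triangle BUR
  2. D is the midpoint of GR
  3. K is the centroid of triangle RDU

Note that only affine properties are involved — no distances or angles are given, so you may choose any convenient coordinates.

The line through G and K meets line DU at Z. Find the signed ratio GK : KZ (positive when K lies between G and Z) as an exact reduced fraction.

GK:KZ = -4

Assign R = (0, 0), B = (1, 0), U = (0, 1) — the answer is frame-independent, so this choice is without loss of generality.
1. G is the centroid of triangle BUR ⇒ G = (1/3, 1/3)
2. D is the midpoint of GR ⇒ D = (1/6, 1/6)
3. K is the centroid of triangle RDU ⇒ K = (1/18, 7/18)
line GK meets DU at Z = (1/8, 3/8)
K = G + t·(Z−G) with t = 4/3, so GK:KZ = 4/3:-1/3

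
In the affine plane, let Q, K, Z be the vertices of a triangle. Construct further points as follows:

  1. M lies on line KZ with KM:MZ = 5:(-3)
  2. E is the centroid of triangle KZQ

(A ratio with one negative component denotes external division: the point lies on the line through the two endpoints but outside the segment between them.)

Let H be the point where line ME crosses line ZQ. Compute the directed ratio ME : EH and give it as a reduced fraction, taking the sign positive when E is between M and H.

ME:EH = -11/2

Work in coordinates with Q = (0, 0), K = (1, 0), Z = (0, 1).
1. M lies on line KZ with KM:MZ = 5:(-3) ⇒ M = (-3/2, 5/2)
2. E is the centroid of triangle KZQ ⇒ E = (1/3, 1/3)
line ME meets ZQ at H = (0, 8/11)
E = M + t·(H−M) with t = 11/9, so ME:EH = 11/9:-2/9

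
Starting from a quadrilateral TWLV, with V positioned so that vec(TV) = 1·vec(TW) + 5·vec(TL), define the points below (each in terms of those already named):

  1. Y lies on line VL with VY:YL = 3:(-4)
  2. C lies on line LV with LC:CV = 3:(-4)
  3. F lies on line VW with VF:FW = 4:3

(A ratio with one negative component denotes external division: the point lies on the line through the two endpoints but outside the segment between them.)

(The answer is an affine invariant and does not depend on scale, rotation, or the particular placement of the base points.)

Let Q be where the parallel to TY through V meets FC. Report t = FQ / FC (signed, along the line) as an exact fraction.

Work in coordinates with T = (0, 0), W = (1, 0), L = (0, 1), V = (1, 5).
1. Y lies on line VL with VY:YL = 3:(-4) ⇒ Y = (4, 17)
2. C lies on line LV with LC:CV = 3:(-4) ⇒ C = (-3, -11)
3. F lies on line VW with VF:FW = 4:3 ⇒ F = (1, 15/7)
through V parallel to TY: direction (4, 17); meets FC at Q = (-53/27, -205/27)
Q = F + t·(C−F) with t = 20/27

t = 20/27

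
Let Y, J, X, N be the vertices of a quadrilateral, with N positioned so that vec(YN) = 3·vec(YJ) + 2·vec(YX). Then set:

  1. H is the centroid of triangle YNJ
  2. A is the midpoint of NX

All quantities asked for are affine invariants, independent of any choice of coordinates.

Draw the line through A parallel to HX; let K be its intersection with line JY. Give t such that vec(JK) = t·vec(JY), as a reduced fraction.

t = -13/2

Choose coordinates Y = (0, 0), J = (1, 0), X = (0, 1), N = (3, 2).
1. H is the centroid of triangle YNJ ⇒ H = (4/3, 2/3)
2. A is the midpoint of NX ⇒ A = (3/2, 3/2)
through A parallel to HX: direction (-4/3, 1/3); meets JY at K = (15/2, 0)
K = J + t·(Y−J) with t = -13/2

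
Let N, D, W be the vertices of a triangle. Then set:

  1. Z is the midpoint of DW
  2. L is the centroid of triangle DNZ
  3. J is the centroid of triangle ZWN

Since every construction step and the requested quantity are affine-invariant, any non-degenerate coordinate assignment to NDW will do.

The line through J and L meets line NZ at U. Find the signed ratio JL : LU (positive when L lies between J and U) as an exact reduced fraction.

JL:LU = -2

Set N = (0, 0), D = (1, 0), W = (0, 1); any affine frame gives the same invariant.
1. Z is the midpoint of DW ⇒ Z = (1/2, 1/2)
2. L is the centroid of triangle DNZ ⇒ L = (1/2, 1/6)
3. J is the centroid of triangle ZWN ⇒ J = (1/6, 1/2)
line JL meets NZ at U = (1/3, 1/3)
L = J + t·(U−J) with t = 2, so JL:LU = 2:-1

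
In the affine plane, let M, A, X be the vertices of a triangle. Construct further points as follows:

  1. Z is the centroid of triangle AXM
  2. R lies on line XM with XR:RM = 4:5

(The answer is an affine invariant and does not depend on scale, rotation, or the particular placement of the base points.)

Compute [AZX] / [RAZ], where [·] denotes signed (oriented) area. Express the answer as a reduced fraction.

[AZX]:[RAZ] = 9

Set M = (0, 0), A = (1, 0), X = (0, 1); any affine frame gives the same invariant.
1. Z is the centroid of triangle AXM ⇒ Z = (1/3, 1/3)
2. R lies on line XM with XR:RM = 4:5 ⇒ R = (0, 5/9)
2·[AZX] = -1/3, 2·[RAZ] = -1/27
[AZX]:[RAZ] = -1/3:-1/27 = 9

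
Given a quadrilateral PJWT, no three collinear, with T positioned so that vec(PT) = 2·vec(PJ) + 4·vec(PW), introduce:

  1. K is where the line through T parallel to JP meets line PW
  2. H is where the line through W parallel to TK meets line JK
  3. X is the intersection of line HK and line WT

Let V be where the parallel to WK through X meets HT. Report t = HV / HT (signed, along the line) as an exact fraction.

t = -9/55

Work in coordinates with P = (0, 0), J = (1, 0), W = (0, 1), T = (2, 4).
1. K is where the line through T parallel to JP meets line PW ⇒ K = (0, 4)
2. H is where the line through W parallel to TK meets line JK ⇒ H = (3/4, 1)
3. X is the intersection of line HK and line WT ⇒ X = (6/11, 20/11)
through X parallel to WK: direction (0, 3); meets HT at V = (6/11, 28/55)
V = H + t·(T−H) with t = -9/55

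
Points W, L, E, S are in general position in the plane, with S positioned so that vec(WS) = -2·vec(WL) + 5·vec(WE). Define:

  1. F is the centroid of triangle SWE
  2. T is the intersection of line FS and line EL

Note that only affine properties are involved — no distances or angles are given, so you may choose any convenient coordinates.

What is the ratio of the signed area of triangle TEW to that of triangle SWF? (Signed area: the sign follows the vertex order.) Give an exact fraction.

Choose coordinates W = (0, 0), L = (1, 0), E = (0, 1), S = (-2, 5).
1. F is the centroid of triangle SWE ⇒ F = (-2/3, 2)
2. T is the intersection of line FS and line EL ⇒ T = (-2/5, 7/5)
2·[TEW] = -2/5, 2·[SWF] = 2/3
[TEW]:[SWF] = -2/5:2/3 = -3/5

[TEW]:[SWF] = -3/5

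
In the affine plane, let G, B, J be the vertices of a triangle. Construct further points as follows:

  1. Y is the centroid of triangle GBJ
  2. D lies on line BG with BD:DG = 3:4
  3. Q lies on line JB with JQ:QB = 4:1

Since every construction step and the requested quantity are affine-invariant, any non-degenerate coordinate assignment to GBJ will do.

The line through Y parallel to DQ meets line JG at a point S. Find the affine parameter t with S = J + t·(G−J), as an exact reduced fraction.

Choose coordinates G = (0, 0), B = (1, 0), J = (0, 1).
1. Y is the centroid of triangle GBJ ⇒ Y = (1/3, 1/3)
2. D lies on line BG with BD:DG = 3:4 ⇒ D = (4/7, 0)
3. Q lies on line JB with JQ:QB = 4:1 ⇒ Q = (4/5, 1/5)
through Y parallel to DQ: direction (8/35, 1/5); meets JG at S = (0, 1/24)
S = J + t·(G−J) with t = 23/24

t = 23/24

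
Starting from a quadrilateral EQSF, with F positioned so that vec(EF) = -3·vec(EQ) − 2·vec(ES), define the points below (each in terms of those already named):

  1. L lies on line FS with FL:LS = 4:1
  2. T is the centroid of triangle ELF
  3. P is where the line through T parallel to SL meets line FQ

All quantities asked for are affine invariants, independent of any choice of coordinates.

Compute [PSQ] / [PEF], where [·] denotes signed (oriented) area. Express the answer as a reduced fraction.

[PSQ]:[PEF] = -15

Set E = (0, 0), Q = (1, 0), S = (0, 1), F = (-3, -2); any affine frame gives the same invariant.
1. L lies on line FS with FL:LS = 4:1 ⇒ L = (-3/5, 2/5)
2. T is the centroid of triangle ELF ⇒ T = (-6/5, -8/15)
3. P is where the line through T parallel to SL meets line FQ ⇒ P = (-7/3, -5/3)
2·[PSQ] = -5, 2·[PEF] = 1/3
[PSQ]:[PEF] = -5:1/3 = -15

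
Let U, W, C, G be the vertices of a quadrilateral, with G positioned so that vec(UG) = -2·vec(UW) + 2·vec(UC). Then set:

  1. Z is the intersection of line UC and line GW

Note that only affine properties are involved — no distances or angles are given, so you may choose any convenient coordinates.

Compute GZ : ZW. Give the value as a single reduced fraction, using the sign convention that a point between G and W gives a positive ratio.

Choose coordinates U = (0, 0), W = (1, 0), C = (0, 1), G = (-2, 2).
1. Z is the intersection of line UC and line GW ⇒ Z = (0, 2/3)
Z = G + t·(W−G) with t = 2/3, so GZ:ZW = t:(1−t) = 2/3:1/3

GZ:ZW = 2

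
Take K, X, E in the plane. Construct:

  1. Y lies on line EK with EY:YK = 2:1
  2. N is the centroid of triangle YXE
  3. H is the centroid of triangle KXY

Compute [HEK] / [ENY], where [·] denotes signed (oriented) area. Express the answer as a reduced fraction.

[HEK]:[ENY] = -3/2

Choose coordinates K = (0, 0), X = (1, 0), E = (0, 1).
1. Y lies on line EK with EY:YK = 2:1 ⇒ Y = (0, 1/3)
2. N is the centroid of triangle YXE ⇒ N = (1/3, 4/9)
3. H is the centroid of triangle KXY ⇒ H = (1/3, 1/9)
2·[HEK] = 1/3, 2·[ENY] = -2/9
[HEK]:[ENY] = 1/3:-2/9 = -3/2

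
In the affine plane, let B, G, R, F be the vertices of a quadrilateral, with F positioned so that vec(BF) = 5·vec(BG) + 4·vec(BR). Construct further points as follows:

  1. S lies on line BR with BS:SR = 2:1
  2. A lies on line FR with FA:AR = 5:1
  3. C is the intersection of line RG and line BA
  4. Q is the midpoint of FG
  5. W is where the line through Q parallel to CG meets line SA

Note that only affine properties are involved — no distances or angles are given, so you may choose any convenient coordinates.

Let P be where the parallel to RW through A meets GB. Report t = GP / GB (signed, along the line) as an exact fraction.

Assign B = (0, 0), G = (1, 0), R = (0, 1), F = (5, 4) — the answer is frame-independent, so this choice is without loss of generality.
1. S lies on line BR with BS:SR = 2:1 ⇒ S = (0, 2/3)
2. A lies on line FR with FA:AR = 5:1 ⇒ A = (5/6, 3/2)
3. C is the intersection of line RG and line BA ⇒ C = (5/14, 9/14)
4. Q is the midpoint of FG ⇒ Q = (3, 2)
5. W is where the line through Q parallel to CG meets line SA ⇒ W = (13/6, 17/6)
through A parallel to RW: direction (13/6, 11/6); meets GB at P = (-31/33, 0)
P = G + t·(B−G) with t = 64/33

t = 64/33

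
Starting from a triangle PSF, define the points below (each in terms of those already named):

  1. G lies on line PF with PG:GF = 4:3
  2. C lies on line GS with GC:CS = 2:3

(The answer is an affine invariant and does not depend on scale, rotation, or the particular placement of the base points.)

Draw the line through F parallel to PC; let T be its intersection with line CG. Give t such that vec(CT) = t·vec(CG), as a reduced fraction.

t = 7/4

Set P = (0, 0), S = (1, 0), F = (0, 1); any affine frame gives the same invariant.
1. G lies on line PF with PG:GF = 4:3 ⇒ G = (0, 4/7)
2. C lies on line GS with GC:CS = 2:3 ⇒ C = (2/5, 12/35)
through F parallel to PC: direction (2/5, 12/35); meets CG at T = (-3/10, 26/35)
T = C + t·(G−C) with t = 7/4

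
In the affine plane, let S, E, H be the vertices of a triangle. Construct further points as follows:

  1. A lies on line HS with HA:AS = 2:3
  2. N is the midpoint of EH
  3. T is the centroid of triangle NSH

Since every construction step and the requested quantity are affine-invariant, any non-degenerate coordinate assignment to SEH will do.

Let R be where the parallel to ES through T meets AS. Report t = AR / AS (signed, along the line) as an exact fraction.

t = 1/6

Assign S = (0, 0), E = (1, 0), H = (0, 1) — the answer is frame-independent, so this choice is without loss of generality.
1. A lies on line HS with HA:AS = 2:3 ⇒ A = (0, 3/5)
2. N is the midpoint of EH ⇒ N = (1/2, 1/2)
3. T is the centroid of triangle NSH ⇒ T = (1/6, 1/2)
through T parallel to ES: direction (-1, 0); meets AS at R = (0, 1/2)
R = A + t·(S−A) with t = 1/6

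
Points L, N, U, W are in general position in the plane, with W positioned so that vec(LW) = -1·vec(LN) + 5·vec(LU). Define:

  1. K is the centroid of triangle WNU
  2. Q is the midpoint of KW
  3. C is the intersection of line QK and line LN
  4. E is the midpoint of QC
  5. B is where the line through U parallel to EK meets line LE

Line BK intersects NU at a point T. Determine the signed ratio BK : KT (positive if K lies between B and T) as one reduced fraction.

Set L = (0, 0), N = (1, 0), U = (0, 1), W = (-1, 5); any affine frame gives the same invariant.
1. K is the centroid of triangle WNU ⇒ K = (0, 2)
2. Q is the midpoint of KW ⇒ Q = (-1/2, 7/2)
3. C is the intersection of line QK and line LN ⇒ C = (2/3, 0)
4. E is the midpoint of QC ⇒ E = (1/12, 7/4)
5. B is where the line through U parallel to EK meets line LE ⇒ B = (1/24, 7/8)
line BK meets NU at T = (1/26, 25/26)
K = B + t·(T−B) with t = 13, so BK:KT = 13:-12

BK:KT = -13/12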